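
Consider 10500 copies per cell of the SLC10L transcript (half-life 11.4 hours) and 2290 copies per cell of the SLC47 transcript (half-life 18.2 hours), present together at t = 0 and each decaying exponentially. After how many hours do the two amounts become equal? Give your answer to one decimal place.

Set 10500·(1/2)^(t/11.4) = 2290·(1/2)^(t/18.2).
Taking log₂: log₂(10500/2290) = t·(1/11.4 − 1/18.2).
log₂(4.5852) = 2.197; 1/11.4 − 1/18.2 = 0.032774.
t = 2.197 / 0.032774 ≈ 67.033 hours.

67.0 hours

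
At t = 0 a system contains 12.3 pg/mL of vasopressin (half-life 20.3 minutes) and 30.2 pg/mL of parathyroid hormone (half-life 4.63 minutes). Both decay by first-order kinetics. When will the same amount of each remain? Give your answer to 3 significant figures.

7.77 minutes

Set 12.3·(1/2)^(t/20.3) = 30.2·(1/2)^(t/4.63).
Taking log₂: log₂(12.3/30.2) = t·(1/20.3 − 1/4.63).
log₂(0.40728) = -1.2959; 1/20.3 − 1/4.63 = -0.16672.
t = -1.2959 / -0.16672 ≈ 7.7728 minutes.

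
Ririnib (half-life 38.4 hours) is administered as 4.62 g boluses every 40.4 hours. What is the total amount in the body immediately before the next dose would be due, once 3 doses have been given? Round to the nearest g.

4 g

The 3 doses were given 121.2, 80.8, 40.4 hours ago.
Total = 4.62·(1/2)^(121.2/38.4) + 4.62·(1/2)^(80.8/38.4) + 4.62·(1/2)^(40.4/38.4)
      = 0.51822 + 1.0745 + 2.2281 ≈ 3.8209 g.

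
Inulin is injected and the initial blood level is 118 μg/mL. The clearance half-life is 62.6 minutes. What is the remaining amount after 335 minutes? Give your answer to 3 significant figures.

2.89 μg/mL

Number of half-lives: n = 335/62.6 ≈ 5.3514.
Remaining = 118 × (1/2)^5.3514 = 118 × 0.024494 ≈ 2.8903 μg/mL.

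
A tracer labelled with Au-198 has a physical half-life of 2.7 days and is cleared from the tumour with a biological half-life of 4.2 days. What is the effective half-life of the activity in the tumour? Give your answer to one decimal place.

1.6 days

1/t_eff = 1/t_phys + 1/t_biol = 1/2.7 + 1/4.2 = 0.60847 per day.
t_eff = 2.7 × 4.2 / (2.7 + 4.2) ≈ 1.6435 days.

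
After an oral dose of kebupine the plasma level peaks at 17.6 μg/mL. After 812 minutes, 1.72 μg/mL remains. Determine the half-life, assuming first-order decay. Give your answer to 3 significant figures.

242 minutes

A/A₀ = 1.72/17.6 ≈ 0.097727.
n = log₂(10.233) ≈ 3.3551 half-lives elapsed in 812 minutes.
t½ = 812/3.3551 ≈ 242.02 minutes.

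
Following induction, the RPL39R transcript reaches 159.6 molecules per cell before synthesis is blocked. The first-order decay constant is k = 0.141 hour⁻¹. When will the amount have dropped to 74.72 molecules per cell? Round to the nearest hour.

t½ = ln 2 / k = 0.69315 / 0.141 ≈ 4.9159 hours.
Fraction remaining = 74.72/159.6 ≈ 0.46817.
n = log₂(159.6/74.72) = ln(2.136)/ln 2 ≈ 1.0949 half-lives.
t = n × t½ = 1.0949 × 4.9159 ≈ 5.3824 hours.

5 hours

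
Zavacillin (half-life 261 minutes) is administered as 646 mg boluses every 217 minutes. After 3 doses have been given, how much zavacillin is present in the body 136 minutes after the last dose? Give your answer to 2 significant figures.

The 3 doses were given 570, 353, 136 minutes ago.
Total = 646·(1/2)^(570/261) + 646·(1/2)^(353/261) + 646·(1/2)^(136/261)
      = 142.17 + 252.98 + 450.17 ≈ 845.32 mg.

850 mg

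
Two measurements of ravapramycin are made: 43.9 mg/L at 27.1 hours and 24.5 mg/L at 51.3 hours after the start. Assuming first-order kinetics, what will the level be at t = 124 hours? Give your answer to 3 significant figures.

4.25 mg/L

Over Δt = 51.3 − 27.1 = 24.2 hours, the level fell by a factor of 43.9/24.5 ≈ 1.7918.
n = log₂(1.7918) ≈ 0.84144 half-lives, so t½ = 24.2/0.84144 ≈ 28.76 hours.
From t = 51.3 to t = 124: 24.5 × (1/2)^((124−51.3)/28.76) ≈ 4.2484 mg/L.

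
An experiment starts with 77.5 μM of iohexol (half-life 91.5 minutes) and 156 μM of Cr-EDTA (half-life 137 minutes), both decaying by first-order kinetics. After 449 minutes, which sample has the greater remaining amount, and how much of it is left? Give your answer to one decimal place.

Cr-EDTA, 16.1 μM

iohexol: 77.5 × (1/2)^4.9071 ≈ 2.583 μM.
Cr-EDTA: 156 × (1/2)^3.2774 ≈ 16.089 μM.
Cr-EDTA has more remaining, at ≈ 16.089 μM.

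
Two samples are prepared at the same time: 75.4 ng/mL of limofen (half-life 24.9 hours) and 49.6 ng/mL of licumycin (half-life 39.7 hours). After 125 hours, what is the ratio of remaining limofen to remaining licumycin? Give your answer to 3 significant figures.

limofen: 75.4 × (1/2)^(125/24.9) = 75.4 × (1/2)^5.0201 ≈ 2.3237 ng/mL.
licumycin: 49.6 × (1/2)^(125/39.7) = 49.6 × (1/2)^3.1486 ≈ 5.5931 ng/mL.
Ratio ≈ 2.3237 / 5.5931 ≈ 0.41545.

0.415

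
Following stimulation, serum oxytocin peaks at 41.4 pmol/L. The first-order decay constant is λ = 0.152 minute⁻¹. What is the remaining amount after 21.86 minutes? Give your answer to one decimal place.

t½ = ln 2 / λ = 0.69315 / 0.152 ≈ 4.5602 minutes.
Number of half-lives: n = 21.86/4.5602 ≈ 4.7937.
Remaining = 41.4 × (1/2)^4.7937 = 41.4 × 0.036055 ≈ 1.4927 pmol/L.

1.5 pmol/L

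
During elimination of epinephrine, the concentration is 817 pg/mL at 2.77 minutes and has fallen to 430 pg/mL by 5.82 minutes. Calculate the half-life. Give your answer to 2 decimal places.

3.29 minutes

Over Δt = 5.82 − 2.77 = 3.05 minutes, the level fell by a factor of 817/430 ≈ 1.9.
n = log₂(1.9) ≈ 0.926 half-lives, so t½ = 3.05/0.926 ≈ 3.2937 minutes.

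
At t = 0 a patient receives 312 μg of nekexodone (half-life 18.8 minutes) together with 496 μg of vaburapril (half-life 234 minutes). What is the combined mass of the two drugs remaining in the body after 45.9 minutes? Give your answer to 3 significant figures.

nekexodone: 312 × (1/2)^(45.9/18.8) = 312 × (1/2)^2.4415 ≈ 57.437 μg.
vaburapril: 496 × (1/2)^(45.9/234) = 496 × (1/2)^0.19615 ≈ 432.95 μg.
Total = 57.437 + 432.95 ≈ 490.38 μg.

490 μg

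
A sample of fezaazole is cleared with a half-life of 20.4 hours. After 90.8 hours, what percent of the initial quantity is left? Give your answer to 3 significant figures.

n = 90.8/20.4 ≈ 4.451 half-lives.
Fraction remaining = (1/2)^4.451 ≈ 0.045722, i.e. 4.5722%.

4.57%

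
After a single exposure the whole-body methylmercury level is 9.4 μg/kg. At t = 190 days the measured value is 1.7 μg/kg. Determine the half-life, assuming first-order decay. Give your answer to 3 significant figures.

77.0 days

A/A₀ = 1.7/9.4 ≈ 0.18085.
n = log₂(5.5294) ≈ 2.4671 half-lives elapsed in 190 days.
t½ = 190/2.4671 ≈ 77.013 days.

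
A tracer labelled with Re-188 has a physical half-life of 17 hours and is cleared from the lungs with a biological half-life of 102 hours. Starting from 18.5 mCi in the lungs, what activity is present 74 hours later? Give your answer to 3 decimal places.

0.548 mCi

1/t_eff = 1/t_phys + 1/t_biol = 1/17 + 1/102 = 0.068627 per hour.
t_eff = 17 × 102 / (17 + 102) ≈ 14.571 hours.
Remaining = 18.5 × (1/2)^(74/14.571) = 18.5 × (1/2)^5.0784 ≈ 0.54753 mCi.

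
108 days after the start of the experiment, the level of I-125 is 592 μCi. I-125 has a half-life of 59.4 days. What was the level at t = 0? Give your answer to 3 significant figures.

2090 μCi

Number of half-lives elapsed: n = 108/59.4 ≈ 1.8182.
A₀ = A × 2^n = 592 × 2^1.8182 = 592 × 3.5264 ≈ 2087.6 μCi.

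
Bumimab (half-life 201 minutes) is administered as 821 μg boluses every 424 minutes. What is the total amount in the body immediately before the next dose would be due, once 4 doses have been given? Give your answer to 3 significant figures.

The 4 doses were given 1696, 1272, 848, 424 minutes ago.
Total = 821·(1/2)^(1696/201) + 821·(1/2)^(1272/201) + 821·(1/2)^(848/201) + 821·(1/2)^(424/201)
      = 2.3676 + 10.217 + 44.089 + 190.25 ≈ 246.93 μg.

247 μg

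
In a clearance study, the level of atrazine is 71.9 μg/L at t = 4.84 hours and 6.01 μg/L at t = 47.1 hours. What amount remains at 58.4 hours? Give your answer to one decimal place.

Over Δt = 47.1 − 4.84 = 42.26 hours, the level fell by a factor of 71.9/6.01 ≈ 11.963.
n = log₂(11.963) ≈ 3.5806 half-lives, so t½ = 42.26/3.5806 ≈ 11.803 hours.
From t = 47.1 to t = 58.4: 6.01 × (1/2)^((58.4−47.1)/11.803) ≈ 3.095 μg/L.

3.1 μg/L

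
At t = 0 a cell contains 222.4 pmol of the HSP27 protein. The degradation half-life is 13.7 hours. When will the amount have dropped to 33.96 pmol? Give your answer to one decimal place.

Fraction remaining = 33.96/222.4 ≈ 0.1527.
n = log₂(222.4/33.96) = ln(6.5489)/ln 2 ≈ 2.7112 half-lives.
t = n × t½ = 2.7112 × 13.7 ≈ 37.144 hours.

37.1 hours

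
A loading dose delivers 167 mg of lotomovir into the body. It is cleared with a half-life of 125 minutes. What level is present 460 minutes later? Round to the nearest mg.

Number of half-lives: n = 460/125 ≈ 3.68.
Remaining = 167 × (1/2)^3.68 = 167 × 0.078021 ≈ 13.029 mg.

13 mg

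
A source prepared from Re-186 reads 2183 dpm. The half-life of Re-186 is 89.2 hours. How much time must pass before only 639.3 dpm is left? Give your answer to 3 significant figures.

158 hours

Fraction remaining = 639.3/2183 ≈ 0.29285.
n = log₂(2183/639.3) = ln(3.4147)/ln 2 ≈ 1.7717 half-lives.
t = n × t½ = 1.7717 × 89.2 ≈ 158.04 hours.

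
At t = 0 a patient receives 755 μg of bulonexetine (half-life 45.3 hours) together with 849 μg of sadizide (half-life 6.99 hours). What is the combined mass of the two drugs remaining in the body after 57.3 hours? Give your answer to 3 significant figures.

317 μg

bulonexetine: 755 × (1/2)^(57.3/45.3) = 755 × (1/2)^1.2649 ≈ 314.18 μg.
sadizide: 849 × (1/2)^(57.3/6.99) = 849 × (1/2)^8.1974 ≈ 2.8923 μg.
Total = 314.18 + 2.8923 ≈ 317.07 μg.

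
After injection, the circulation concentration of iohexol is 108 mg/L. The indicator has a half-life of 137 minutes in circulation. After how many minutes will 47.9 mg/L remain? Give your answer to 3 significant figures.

Fraction remaining = 47.9/108 ≈ 0.44352.
n = log₂(108/47.9) = ln(2.2547)/ln 2 ≈ 1.1729 half-lives.
t = n × t½ = 1.1729 × 137 ≈ 160.69 minutes.

161 minutes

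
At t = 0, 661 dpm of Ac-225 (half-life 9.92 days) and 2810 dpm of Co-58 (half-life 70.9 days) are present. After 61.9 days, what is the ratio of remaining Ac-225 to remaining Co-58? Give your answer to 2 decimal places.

0.01

Ac-225: 661 × (1/2)^(61.9/9.92) = 661 × (1/2)^6.2399 ≈ 8.7458 dpm.
Co-58: 2810 × (1/2)^(61.9/70.9) = 2810 × (1/2)^0.87306 ≈ 1534.2 dpm.
Ratio ≈ 8.7458 / 1534.2 ≈ 0.0057005.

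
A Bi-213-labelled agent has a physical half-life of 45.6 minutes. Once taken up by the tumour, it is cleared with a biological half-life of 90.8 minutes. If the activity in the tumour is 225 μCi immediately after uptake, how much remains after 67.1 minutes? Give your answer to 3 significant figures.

1/t_eff = 1/t_phys + 1/t_biol = 1/45.6 + 1/90.8 = 0.032943 per minute.
t_eff = 45.6 × 90.8 / (45.6 + 90.8) ≈ 30.355 minutes.
Remaining = 225 × (1/2)^(67.1/30.355) = 225 × (1/2)^2.2105 ≈ 48.614 μCi.

48.6 μCi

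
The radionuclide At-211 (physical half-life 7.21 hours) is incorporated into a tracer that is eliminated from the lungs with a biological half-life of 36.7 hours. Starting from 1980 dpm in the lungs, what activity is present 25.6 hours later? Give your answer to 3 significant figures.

1/t_eff = 1/t_phys + 1/t_biol = 1/7.21 + 1/36.7 = 0.16594 per hour.
t_eff = 7.21 × 36.7 / (7.21 + 36.7) ≈ 6.0261 hours.
Remaining = 1980 × (1/2)^(25.6/6.0261) = 1980 × (1/2)^4.2482 ≈ 104.19 dpm.

104 dpm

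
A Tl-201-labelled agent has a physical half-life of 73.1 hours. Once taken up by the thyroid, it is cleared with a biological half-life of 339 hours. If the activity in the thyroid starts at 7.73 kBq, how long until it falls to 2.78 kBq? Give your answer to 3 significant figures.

88.7 hours

1/t_eff = 1/t_phys + 1/t_biol = 1/73.1 + 1/339 = 0.01663 per hour.
t_eff = 73.1 × 339 / (73.1 + 339) ≈ 60.133 hours.
n = log₂(7.73/2.78) ≈ 1.4754; t = 1.4754 × 60.133 ≈ 88.72 hours.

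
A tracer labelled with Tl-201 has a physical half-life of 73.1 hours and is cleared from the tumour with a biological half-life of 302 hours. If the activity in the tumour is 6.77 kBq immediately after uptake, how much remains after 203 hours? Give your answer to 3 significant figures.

1/t_eff = 1/t_phys + 1/t_biol = 1/73.1 + 1/302 = 0.016991 per hour.
t_eff = 73.1 × 302 / (73.1 + 302) ≈ 58.854 hours.
Remaining = 6.77 × (1/2)^(203/58.854) = 6.77 × (1/2)^3.4492 ≈ 0.61983 kBq.

0.620 kBq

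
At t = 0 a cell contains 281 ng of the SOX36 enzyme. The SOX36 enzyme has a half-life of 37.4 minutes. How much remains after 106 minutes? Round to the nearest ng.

39 ng

Number of half-lives: n = 106/37.4 ≈ 2.8342.
Remaining = 281 × (1/2)^2.8342 = 281 × 0.14022 ≈ 39.402 ng.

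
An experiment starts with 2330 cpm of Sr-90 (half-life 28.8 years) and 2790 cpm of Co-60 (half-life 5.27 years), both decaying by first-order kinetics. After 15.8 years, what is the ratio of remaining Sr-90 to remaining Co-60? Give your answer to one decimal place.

4.6

Sr-90: 2330 × (1/2)^(15.8/28.8) = 2330 × (1/2)^0.54861 ≈ 1593 cpm.
Co-60: 2790 × (1/2)^(15.8/5.27) = 2790 × (1/2)^2.9981 ≈ 349.21 cpm.
Ratio ≈ 1593 / 349.21 ≈ 4.5617.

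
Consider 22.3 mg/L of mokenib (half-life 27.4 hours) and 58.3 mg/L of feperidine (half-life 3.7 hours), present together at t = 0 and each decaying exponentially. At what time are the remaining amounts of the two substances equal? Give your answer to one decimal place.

5.9 hours

Set 22.3·(1/2)^(t/27.4) = 58.3·(1/2)^(t/3.7).
Taking log₂: log₂(22.3/58.3) = t·(1/27.4 − 1/3.7).
log₂(0.3825) = -1.3865; 1/27.4 − 1/3.7 = -0.23377.
t = -1.3865 / -0.23377 ≈ 5.9307 hours.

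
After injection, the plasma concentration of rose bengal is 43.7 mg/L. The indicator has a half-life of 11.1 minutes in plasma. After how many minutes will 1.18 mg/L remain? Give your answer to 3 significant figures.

57.8 minutes

Fraction remaining = 1.18/43.7 ≈ 0.027002.
n = log₂(43.7/1.18) = ln(37.034)/ln 2 ≈ 5.2108 half-lives.
t = n × t½ = 5.2108 × 11.1 ≈ 57.84 minutes.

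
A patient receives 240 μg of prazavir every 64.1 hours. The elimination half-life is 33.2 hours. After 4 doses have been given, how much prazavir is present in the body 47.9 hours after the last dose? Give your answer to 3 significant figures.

119 μg

The 4 doses were given 240.2, 176.1, 112, 47.9 hours ago.
Total = 240·(1/2)^(240.2/33.2) + 240·(1/2)^(176.1/33.2) + 240·(1/2)^(112/33.2) + 240·(1/2)^(47.9/33.2)
      = 1.5932 + 6.0741 + 23.157 + 88.286 ≈ 119.11 μg.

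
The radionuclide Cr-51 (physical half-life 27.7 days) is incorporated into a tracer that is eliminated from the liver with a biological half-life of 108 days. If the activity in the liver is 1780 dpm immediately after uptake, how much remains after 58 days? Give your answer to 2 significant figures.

290 dpm

1/t_eff = 1/t_phys + 1/t_biol = 1/27.7 + 1/108 = 0.04536 per day.
t_eff = 27.7 × 108 / (27.7 + 108) ≈ 22.046 days.
Remaining = 1780 × (1/2)^(58/22.046) = 1780 × (1/2)^2.6309 ≈ 287.37 dpm.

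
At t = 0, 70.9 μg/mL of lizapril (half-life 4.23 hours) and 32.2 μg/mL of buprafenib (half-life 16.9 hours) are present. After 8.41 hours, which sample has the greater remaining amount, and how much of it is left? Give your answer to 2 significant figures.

lizapril: 70.9 × (1/2)^1.9882 ≈ 17.871 μg/mL.
buprafenib: 32.2 × (1/2)^0.49763 ≈ 22.806 μg/mL.
Buprafenib has more remaining, at ≈ 22.806 μg/mL.

buprafenib, 23 μg/mL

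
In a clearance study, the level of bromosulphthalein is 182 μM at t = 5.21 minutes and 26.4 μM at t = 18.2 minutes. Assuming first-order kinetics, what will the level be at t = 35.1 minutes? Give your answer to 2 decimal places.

2.14 μM

Over Δt = 18.2 − 5.21 = 12.99 minutes, the level fell by a factor of 182/26.4 ≈ 6.8939.
n = log₂(6.8939) ≈ 2.7853 half-lives, so t½ = 12.99/2.7853 ≈ 4.6637 minutes.
From t = 18.2 to t = 35.1: 26.4 × (1/2)^((35.1−18.2)/4.6637) ≈ 2.1417 μM.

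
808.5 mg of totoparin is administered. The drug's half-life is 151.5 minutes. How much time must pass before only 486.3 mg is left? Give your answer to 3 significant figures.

Fraction remaining = 486.3/808.5 ≈ 0.60148.
n = log₂(808.5/486.3) = ln(1.6626)/ln 2 ≈ 0.7334 half-lives.
t = n × t½ = 0.7334 × 151.5 ≈ 111.11 minutes.

111 minutes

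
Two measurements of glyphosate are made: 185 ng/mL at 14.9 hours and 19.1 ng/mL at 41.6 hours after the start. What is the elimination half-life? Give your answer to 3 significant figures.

Over Δt = 41.6 − 14.9 = 26.7 hours, the level fell by a factor of 185/19.1 ≈ 9.6859.
n = log₂(9.6859) ≈ 3.2759 half-lives, so t½ = 26.7/3.2759 ≈ 8.1505 hours.

8.15 hours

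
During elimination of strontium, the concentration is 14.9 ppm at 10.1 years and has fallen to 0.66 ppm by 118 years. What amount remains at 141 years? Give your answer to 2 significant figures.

Over Δt = 118 − 10.1 = 107.9 years, the level fell by a factor of 14.9/0.66 ≈ 22.576.
n = log₂(22.576) ≈ 4.4967 half-lives, so t½ = 107.9/4.4967 ≈ 23.995 years.
From t = 118 to t = 141: 0.66 × (1/2)^((141−118)/23.995) ≈ 0.33963 ppm.

0.34 ppm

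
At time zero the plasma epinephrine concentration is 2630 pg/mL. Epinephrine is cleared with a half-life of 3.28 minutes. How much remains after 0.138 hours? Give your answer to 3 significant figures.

457 pg/mL

Convert the elapsed time: 0.138 hours = 8.28 minutes.
Number of half-lives: n = 8.28/3.28 ≈ 2.5244.
Remaining = 2630 × (1/2)^2.5244 = 2630 × 0.17381 ≈ 457.13 pg/mL.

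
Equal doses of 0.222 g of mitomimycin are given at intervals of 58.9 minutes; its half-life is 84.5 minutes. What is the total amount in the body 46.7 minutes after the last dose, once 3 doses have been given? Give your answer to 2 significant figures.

0.30 g

The 3 doses were given 164.5, 105.6, 46.7 minutes ago.
Total = 0.222·(1/2)^(164.5/84.5) + 0.222·(1/2)^(105.6/84.5) + 0.222·(1/2)^(46.7/84.5)
      = 0.057587 + 0.093359 + 0.15135 ≈ 0.3023 g.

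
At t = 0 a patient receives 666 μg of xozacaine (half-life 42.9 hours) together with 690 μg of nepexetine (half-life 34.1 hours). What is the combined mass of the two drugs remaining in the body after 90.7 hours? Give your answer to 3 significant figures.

263 μg

xozacaine: 666 × (1/2)^(90.7/42.9) = 666 × (1/2)^2.1142 ≈ 153.83 μg.
nepexetine: 690 × (1/2)^(90.7/34.1) = 690 × (1/2)^2.6598 ≈ 109.18 μg.
Total = 153.83 + 109.18 ≈ 263.01 μg.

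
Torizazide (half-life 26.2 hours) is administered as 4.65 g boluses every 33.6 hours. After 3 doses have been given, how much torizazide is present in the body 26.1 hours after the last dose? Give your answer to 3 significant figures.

3.68 g

The 3 doses were given 93.3, 59.7, 26.1 hours ago.
Total = 4.65·(1/2)^(93.3/26.2) + 4.65·(1/2)^(59.7/26.2) + 4.65·(1/2)^(26.1/26.2)
      = 0.39397 + 0.95834 + 2.3312 ≈ 3.6835 g.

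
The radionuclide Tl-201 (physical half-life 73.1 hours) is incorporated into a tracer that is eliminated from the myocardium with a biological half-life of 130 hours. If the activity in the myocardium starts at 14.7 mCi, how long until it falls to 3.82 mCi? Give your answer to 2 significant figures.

91 hours

1/t_eff = 1/t_phys + 1/t_biol = 1/73.1 + 1/130 = 0.021372 per hour.
t_eff = 73.1 × 130 / (73.1 + 130) ≈ 46.79 hours.
n = log₂(14.7/3.82) ≈ 1.9442; t = 1.9442 × 46.79 ≈ 90.967 hours.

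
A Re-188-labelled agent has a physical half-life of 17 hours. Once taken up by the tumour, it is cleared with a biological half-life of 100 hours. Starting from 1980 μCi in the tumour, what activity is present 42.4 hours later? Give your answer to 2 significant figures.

1/t_eff = 1/t_phys + 1/t_biol = 1/17 + 1/100 = 0.068824 per hour.
t_eff = 17 × 100 / (17 + 100) ≈ 14.53 hours.
Remaining = 1980 × (1/2)^(42.4/14.53) = 1980 × (1/2)^2.9181 ≈ 261.95 μCi.

260 μCi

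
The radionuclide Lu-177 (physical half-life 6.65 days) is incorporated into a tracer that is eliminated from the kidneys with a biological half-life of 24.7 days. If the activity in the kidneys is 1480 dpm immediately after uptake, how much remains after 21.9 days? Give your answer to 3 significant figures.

1/t_eff = 1/t_phys + 1/t_biol = 1/6.65 + 1/24.7 = 0.19086 per day.
t_eff = 6.65 × 24.7 / (6.65 + 24.7) ≈ 5.2394 days.
Remaining = 1480 × (1/2)^(21.9/5.2394) = 1480 × (1/2)^4.1799 ≈ 81.657 dpm.

81.7 dpm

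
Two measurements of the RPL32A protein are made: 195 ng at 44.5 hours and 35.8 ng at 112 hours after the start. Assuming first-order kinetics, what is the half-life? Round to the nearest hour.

28 hours

Over Δt = 112 − 44.5 = 67.5 hours, the level fell by a factor of 195/35.8 ≈ 5.4469.
n = log₂(5.4469) ≈ 2.4454 half-lives, so t½ = 67.5/2.4454 ≈ 27.602 hours.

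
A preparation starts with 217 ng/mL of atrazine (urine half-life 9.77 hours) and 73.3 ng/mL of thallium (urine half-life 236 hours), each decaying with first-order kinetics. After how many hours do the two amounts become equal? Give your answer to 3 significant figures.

16.0 hours

Set 217·(1/2)^(t/9.77) = 73.3·(1/2)^(t/236).
Taking log₂: log₂(217/73.3) = t·(1/9.77 − 1/236).
log₂(2.9604) = 1.5658; 1/9.77 − 1/236 = 0.098117.
t = 1.5658 / 0.098117 ≈ 15.959 hours.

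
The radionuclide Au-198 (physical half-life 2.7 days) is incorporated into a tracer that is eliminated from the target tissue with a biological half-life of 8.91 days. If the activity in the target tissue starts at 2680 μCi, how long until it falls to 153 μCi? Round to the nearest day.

1/t_eff = 1/t_phys + 1/t_biol = 1/2.7 + 1/8.91 = 0.4826 per day.
t_eff = 2.7 × 8.91 / (2.7 + 8.91) ≈ 2.0721 days.
n = log₂(2680/153) ≈ 4.1306; t = 4.1306 × 2.0721 ≈ 8.559 days.

9 days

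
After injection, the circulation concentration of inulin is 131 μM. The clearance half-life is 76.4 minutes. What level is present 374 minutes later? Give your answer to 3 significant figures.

4.40 μM

Number of half-lives: n = 374/76.4 ≈ 4.8953.
Remaining = 131 × (1/2)^4.8953 = 131 × 0.033602 ≈ 4.4019 μM.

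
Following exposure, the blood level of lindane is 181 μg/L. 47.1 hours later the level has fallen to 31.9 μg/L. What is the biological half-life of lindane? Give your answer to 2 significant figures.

19 hours

A/A₀ = 31.9/181 ≈ 0.17624.
n = log₂(5.674) ≈ 2.5044 half-lives elapsed in 47.1 hours.
t½ = 47.1/2.5044 ≈ 18.807 hours.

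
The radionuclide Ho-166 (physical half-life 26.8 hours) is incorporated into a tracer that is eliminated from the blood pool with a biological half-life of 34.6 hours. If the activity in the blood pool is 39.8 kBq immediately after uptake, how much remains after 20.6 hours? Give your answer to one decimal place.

15.5 kBq

1/t_eff = 1/t_phys + 1/t_biol = 1/26.8 + 1/34.6 = 0.066215 per hour.
t_eff = 26.8 × 34.6 / (26.8 + 34.6) ≈ 15.102 hours.
Remaining = 39.8 × (1/2)^(20.6/15.102) = 39.8 × (1/2)^1.364 ≈ 15.462 kBq.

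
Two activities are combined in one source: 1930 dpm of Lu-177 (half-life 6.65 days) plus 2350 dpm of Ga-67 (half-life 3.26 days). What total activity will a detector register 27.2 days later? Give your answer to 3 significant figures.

121 dpm

Lu-177: 1930 × (1/2)^(27.2/6.65) = 1930 × (1/2)^4.0902 ≈ 113.31 dpm.
Ga-67: 2350 × (1/2)^(27.2/3.26) = 2350 × (1/2)^8.3436 ≈ 7.2345 dpm.
Total = 113.31 + 7.2345 ≈ 120.55 dpm.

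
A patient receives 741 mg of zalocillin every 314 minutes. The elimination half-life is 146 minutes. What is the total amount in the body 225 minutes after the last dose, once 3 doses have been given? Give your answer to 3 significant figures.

325 mg

The 3 doses were given 853, 539, 225 minutes ago.
Total = 741·(1/2)^(853/146) + 741·(1/2)^(539/146) + 741·(1/2)^(225/146)
      = 12.914 + 57.343 + 254.63 ≈ 324.88 mg.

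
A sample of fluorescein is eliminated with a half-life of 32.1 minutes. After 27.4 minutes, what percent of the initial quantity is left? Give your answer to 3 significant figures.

55.3%

n = 27.4/32.1 ≈ 0.85358 half-lives.
Fraction remaining = (1/2)^0.85358 ≈ 0.55341, i.e. 55.341%.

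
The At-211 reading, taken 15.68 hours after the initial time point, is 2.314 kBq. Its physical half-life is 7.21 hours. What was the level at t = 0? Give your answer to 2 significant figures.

10 kBq

Number of half-lives elapsed: n = 15.68/7.21 ≈ 2.1748.
A₀ = A × 2^n = 2.314 × 2^2.1748 = 2.314 × 4.5151 ≈ 10.448 kBq.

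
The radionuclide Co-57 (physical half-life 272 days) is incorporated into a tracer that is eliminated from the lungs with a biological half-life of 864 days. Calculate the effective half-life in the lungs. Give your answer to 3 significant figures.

1/t_eff = 1/t_phys + 1/t_biol = 1/272 + 1/864 = 0.0048339 per day.
t_eff = 272 × 864 / (272 + 864) ≈ 206.87 days.

207 days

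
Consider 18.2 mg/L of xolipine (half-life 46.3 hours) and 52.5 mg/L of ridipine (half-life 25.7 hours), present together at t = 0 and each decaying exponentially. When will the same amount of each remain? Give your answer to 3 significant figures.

Set 18.2·(1/2)^(t/46.3) = 52.5·(1/2)^(t/25.7).
Taking log₂: log₂(18.2/52.5) = t·(1/46.3 − 1/25.7).
log₂(0.34667) = -1.5284; 1/46.3 − 1/25.7 = -0.017312.
t = -1.5284 / -0.017312 ≈ 88.283 hours.

88.3 hours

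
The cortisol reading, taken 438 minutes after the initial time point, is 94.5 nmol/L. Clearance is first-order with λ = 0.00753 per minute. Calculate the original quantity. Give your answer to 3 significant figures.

t½ = ln 2 / λ = 0.69315 / 0.00753 ≈ 92.051 minutes.
Number of half-lives elapsed: n = 438/92.051 ≈ 4.7582.
A₀ = A × 2^n = 94.5 × 2^4.7582 = 94.5 × 27.062 ≈ 2557.4 nmol/L.

2560 nmol/L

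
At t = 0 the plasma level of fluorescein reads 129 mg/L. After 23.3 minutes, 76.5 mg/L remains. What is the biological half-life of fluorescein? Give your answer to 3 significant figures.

A/A₀ = 76.5/129 ≈ 0.59302.
n = log₂(1.6863) ≈ 0.75384 half-lives elapsed in 23.3 minutes.
t½ = 23.3/0.75384 ≈ 30.908 minutes.

30.9 minutes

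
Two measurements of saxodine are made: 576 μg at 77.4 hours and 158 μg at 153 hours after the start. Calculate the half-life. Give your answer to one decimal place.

40.5 hours

Over Δt = 153 − 77.4 = 75.6 hours, the level fell by a factor of 576/158 ≈ 3.6456.
n = log₂(3.6456) ≈ 1.8661 half-lives, so t½ = 75.6/1.8661 ≈ 40.511 hours.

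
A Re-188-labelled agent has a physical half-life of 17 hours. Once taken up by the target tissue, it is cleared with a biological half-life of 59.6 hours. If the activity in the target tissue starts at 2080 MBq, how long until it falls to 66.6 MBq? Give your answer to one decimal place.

65.7 hours

1/t_eff = 1/t_phys + 1/t_biol = 1/17 + 1/59.6 = 0.075602 per hour.
t_eff = 17 × 59.6 / (17 + 59.6) ≈ 13.227 hours.
n = log₂(2080/66.6) ≈ 4.9649; t = 4.9649 × 13.227 ≈ 65.672 hours.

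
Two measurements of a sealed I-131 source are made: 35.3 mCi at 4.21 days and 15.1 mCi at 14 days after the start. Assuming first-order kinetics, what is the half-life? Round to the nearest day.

8 days

Over Δt = 14 − 4.21 = 9.79 days, the level fell by a factor of 35.3/15.1 ≈ 2.3377.
n = log₂(2.3377) ≈ 1.2251 half-lives, so t½ = 9.79/1.2251 ≈ 7.9911 days.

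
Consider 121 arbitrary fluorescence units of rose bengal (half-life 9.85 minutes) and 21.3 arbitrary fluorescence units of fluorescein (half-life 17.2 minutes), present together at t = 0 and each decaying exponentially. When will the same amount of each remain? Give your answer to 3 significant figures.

57.8 minutes

Set 121·(1/2)^(t/9.85) = 21.3·(1/2)^(t/17.2).
Taking log₂: log₂(121/21.3) = t·(1/9.85 − 1/17.2).
log₂(5.6808) = 2.5061; 1/9.85 − 1/17.2 = 0.043383.
t = 2.5061 / 0.043383 ≈ 57.766 minutes.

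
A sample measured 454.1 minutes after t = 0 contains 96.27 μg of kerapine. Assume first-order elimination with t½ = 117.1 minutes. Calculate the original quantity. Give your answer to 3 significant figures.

Number of half-lives elapsed: n = 454.1/117.1 ≈ 3.8779.
A₀ = A × 2^n = 96.27 × 2^3.8779 = 96.27 × 14.701 ≈ 1415.3 μg.

1420 μg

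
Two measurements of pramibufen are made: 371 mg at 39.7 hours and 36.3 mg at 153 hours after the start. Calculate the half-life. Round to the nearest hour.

Over Δt = 153 − 39.7 = 113.3 hours, the level fell by a factor of 371/36.3 ≈ 10.22.
n = log₂(10.22) ≈ 3.3534 half-lives, so t½ = 113.3/3.3534 ≈ 33.787 hours.

34 hours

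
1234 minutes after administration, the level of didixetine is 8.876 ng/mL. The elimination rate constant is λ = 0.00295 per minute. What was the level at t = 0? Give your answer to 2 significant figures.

t½ = ln 2 / λ = 0.69315 / 0.00295 ≈ 234.97 minutes.
Number of half-lives elapsed: n = 1234/234.97 ≈ 5.2518.
A₀ = A × 2^n = 8.876 × 2^5.2518 = 8.876 × 38.103 ≈ 338.2 ng/mL.

340 ng/mL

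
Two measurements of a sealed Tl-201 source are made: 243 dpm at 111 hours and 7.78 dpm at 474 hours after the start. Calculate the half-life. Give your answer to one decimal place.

73.1 hours

Over Δt = 474 − 111 = 363 hours, the level fell by a factor of 243/7.78 ≈ 31.234.
n = log₂(31.234) ≈ 4.965 half-lives, so t½ = 363/4.965 ≈ 73.111 hours.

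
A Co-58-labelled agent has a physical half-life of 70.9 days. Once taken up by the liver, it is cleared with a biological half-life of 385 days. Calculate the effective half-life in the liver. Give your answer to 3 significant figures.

1/t_eff = 1/t_phys + 1/t_biol = 1/70.9 + 1/385 = 0.016702 per day.
t_eff = 70.9 × 385 / (70.9 + 385) ≈ 59.874 days.

59.9 days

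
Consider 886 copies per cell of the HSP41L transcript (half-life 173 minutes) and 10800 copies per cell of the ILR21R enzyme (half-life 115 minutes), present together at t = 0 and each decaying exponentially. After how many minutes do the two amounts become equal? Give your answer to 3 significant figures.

Set 886·(1/2)^(t/173) = 10800·(1/2)^(t/115).
Taking log₂: log₂(886/10800) = t·(1/173 − 1/115).
log₂(0.082037) = -3.6076; 1/173 − 1/115 = -0.0029153.
t = -3.6076 / -0.0029153 ≈ 1237.5 minutes.

1240 minutes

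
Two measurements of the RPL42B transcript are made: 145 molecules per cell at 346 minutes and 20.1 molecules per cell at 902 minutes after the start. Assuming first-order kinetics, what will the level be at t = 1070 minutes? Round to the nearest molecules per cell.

Over Δt = 902 − 346 = 556 minutes, the level fell by a factor of 145/20.1 ≈ 7.2139.
n = log₂(7.2139) ≈ 2.8508 half-lives, so t½ = 556/2.8508 ≈ 195.03 minutes.
From t = 902 to t = 1070: 20.1 × (1/2)^((1070−902)/195.03) ≈ 11.063 molecules per cell.

11 molecules per cell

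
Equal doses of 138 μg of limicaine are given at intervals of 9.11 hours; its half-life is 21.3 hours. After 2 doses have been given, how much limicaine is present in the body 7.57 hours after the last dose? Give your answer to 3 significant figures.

188 μg

The 2 doses were given 16.68, 7.57 hours ago.
Total = 138·(1/2)^(16.68/21.3) + 138·(1/2)^(7.57/21.3)
      = 80.194 + 107.87 ≈ 188.06 μg.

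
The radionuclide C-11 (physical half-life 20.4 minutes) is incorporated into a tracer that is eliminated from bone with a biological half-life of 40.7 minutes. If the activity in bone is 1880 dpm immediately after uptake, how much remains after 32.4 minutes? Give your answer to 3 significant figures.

1/t_eff = 1/t_phys + 1/t_biol = 1/20.4 + 1/40.7 = 0.07359 per minute.
t_eff = 20.4 × 40.7 / (20.4 + 40.7) ≈ 13.589 minutes.
Remaining = 1880 × (1/2)^(32.4/13.589) = 1880 × (1/2)^2.3843 ≈ 360.09 dpm.

360 dpm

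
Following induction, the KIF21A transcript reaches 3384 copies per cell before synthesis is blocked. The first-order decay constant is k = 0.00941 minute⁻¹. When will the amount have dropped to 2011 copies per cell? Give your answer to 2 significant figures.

55 minutes

t½ = ln 2 / k = 0.69315 / 0.00941 ≈ 73.661 minutes.
Fraction remaining = 2011/3384 ≈ 0.59427.
n = log₂(3384/2011) = ln(1.6827)/ln 2 ≈ 0.75082 half-lives.
t = n × t½ = 0.75082 × 73.661 ≈ 55.306 minutes.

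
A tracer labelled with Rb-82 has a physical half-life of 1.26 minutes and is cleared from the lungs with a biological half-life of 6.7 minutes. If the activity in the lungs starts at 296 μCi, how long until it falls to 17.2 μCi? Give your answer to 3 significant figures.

1/t_eff = 1/t_phys + 1/t_biol = 1/1.26 + 1/6.7 = 0.9429 per minute.
t_eff = 1.26 × 6.7 / (1.26 + 6.7) ≈ 1.0606 minutes.
n = log₂(296/17.2) ≈ 4.1051; t = 4.1051 × 1.0606 ≈ 4.3537 minutes.

4.35 minutes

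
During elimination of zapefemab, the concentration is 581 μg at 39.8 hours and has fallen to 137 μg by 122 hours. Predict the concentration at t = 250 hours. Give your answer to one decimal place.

Over Δt = 122 − 39.8 = 82.2 hours, the level fell by a factor of 581/137 ≈ 4.2409.
n = log₂(4.2409) ≈ 2.0844 half-lives, so t½ = 82.2/2.0844 ≈ 39.437 hours.
From t = 122 to t = 250: 137 × (1/2)^((250−122)/39.437) ≈ 14.443 μg.

14.4 μg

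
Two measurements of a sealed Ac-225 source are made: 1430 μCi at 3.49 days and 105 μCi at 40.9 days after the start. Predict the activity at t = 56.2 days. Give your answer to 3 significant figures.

Over Δt = 40.9 − 3.49 = 37.41 days, the level fell by a factor of 1430/105 ≈ 13.619.
n = log₂(13.619) ≈ 3.7676 half-lives, so t½ = 37.41/3.7676 ≈ 9.9295 days.
From t = 40.9 to t = 56.2: 105 × (1/2)^((56.2−40.9)/9.9295) ≈ 36.086 μCi.

36.1 μCi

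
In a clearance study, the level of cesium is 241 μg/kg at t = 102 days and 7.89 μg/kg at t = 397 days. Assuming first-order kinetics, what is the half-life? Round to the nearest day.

60 days

Over Δt = 397 − 102 = 295 days, the level fell by a factor of 241/7.89 ≈ 30.545.
n = log₂(30.545) ≈ 4.9329 half-lives, so t½ = 295/4.9329 ≈ 59.803 days.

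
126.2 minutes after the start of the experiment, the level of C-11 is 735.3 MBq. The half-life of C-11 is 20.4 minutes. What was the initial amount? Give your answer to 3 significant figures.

53500 MBq

Number of half-lives elapsed: n = 126.2/20.4 ≈ 6.1863.
A₀ = A × 2^n = 735.3 × 2^6.1863 = 735.3 × 72.821 ≈ 53545 MBq.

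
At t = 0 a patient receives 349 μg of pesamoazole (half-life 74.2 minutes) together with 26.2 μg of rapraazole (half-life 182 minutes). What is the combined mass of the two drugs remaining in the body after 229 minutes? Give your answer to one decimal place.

52.0 μg

pesamoazole: 349 × (1/2)^(229/74.2) = 349 × (1/2)^3.0863 ≈ 41.093 μg.
rapraazole: 26.2 × (1/2)^(229/182) = 26.2 × (1/2)^1.2582 ≈ 10.953 μg.
Total = 41.093 + 10.953 ≈ 52.046 μg.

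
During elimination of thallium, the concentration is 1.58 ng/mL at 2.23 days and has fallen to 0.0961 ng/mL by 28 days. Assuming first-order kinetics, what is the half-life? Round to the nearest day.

Over Δt = 28 − 2.23 = 25.77 days, the level fell by a factor of 1.58/0.0961 ≈ 16.441.
n = log₂(16.441) ≈ 4.0392 half-lives, so t½ = 25.77/4.0392 ≈ 6.3799 days.

6 days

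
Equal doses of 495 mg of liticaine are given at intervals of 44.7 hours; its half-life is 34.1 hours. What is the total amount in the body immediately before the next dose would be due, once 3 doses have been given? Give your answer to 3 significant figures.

312 mg

The 3 doses were given 134.1, 89.4, 44.7 hours ago.
Total = 495·(1/2)^(134.1/34.1) + 495·(1/2)^(89.4/34.1) + 495·(1/2)^(44.7/34.1)
      = 32.418 + 80.426 + 199.53 ≈ 312.37 mg.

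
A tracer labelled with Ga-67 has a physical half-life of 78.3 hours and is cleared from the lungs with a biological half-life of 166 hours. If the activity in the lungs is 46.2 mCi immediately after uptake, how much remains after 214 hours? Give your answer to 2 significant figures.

2.8 mCi

1/t_eff = 1/t_phys + 1/t_biol = 1/78.3 + 1/166 = 0.018795 per hour.
t_eff = 78.3 × 166 / (78.3 + 166) ≈ 53.204 hours.
Remaining = 46.2 × (1/2)^(214/53.204) = 46.2 × (1/2)^4.0222 ≈ 2.8433 mCi.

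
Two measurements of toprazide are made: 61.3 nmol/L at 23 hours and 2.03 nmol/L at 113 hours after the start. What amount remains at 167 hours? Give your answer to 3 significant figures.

0.263 nmol/L

Over Δt = 113 − 23 = 90 hours, the level fell by a factor of 61.3/2.03 ≈ 30.197.
n = log₂(30.197) ≈ 4.9163 half-lives, so t½ = 90/4.9163 ≈ 18.306 hours.
From t = 113 to t = 167: 2.03 × (1/2)^((167−113)/18.306) ≈ 0.26273 nmol/L.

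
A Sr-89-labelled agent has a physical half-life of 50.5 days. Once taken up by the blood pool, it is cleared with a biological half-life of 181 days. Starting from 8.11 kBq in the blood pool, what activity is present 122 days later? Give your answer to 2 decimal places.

1/t_eff = 1/t_phys + 1/t_biol = 1/50.5 + 1/181 = 0.025327 per day.
t_eff = 50.5 × 181 / (50.5 + 181) ≈ 39.484 days.
Remaining = 8.11 × (1/2)^(122/39.484) = 8.11 × (1/2)^3.0899 ≈ 0.95252 kBq.

0.95 kBq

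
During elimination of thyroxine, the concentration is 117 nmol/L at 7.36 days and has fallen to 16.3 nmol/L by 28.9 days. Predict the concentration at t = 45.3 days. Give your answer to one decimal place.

3.6 nmol/L

Over Δt = 28.9 − 7.36 = 21.54 days, the level fell by a factor of 117/16.3 ≈ 7.1779.
n = log₂(7.1779) ≈ 2.8436 half-lives, so t½ = 21.54/2.8436 ≈ 7.575 days.
From t = 28.9 to t = 45.3: 16.3 × (1/2)^((45.3−28.9)/7.575) ≈ 3.6346 nmol/L.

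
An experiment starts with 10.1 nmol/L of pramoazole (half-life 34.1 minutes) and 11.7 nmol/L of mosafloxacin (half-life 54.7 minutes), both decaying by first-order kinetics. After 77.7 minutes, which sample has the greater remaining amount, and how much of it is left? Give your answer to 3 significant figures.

pramoazole: 10.1 × (1/2)^2.2786 ≈ 2.0816 nmol/L.
mosafloxacin: 11.7 × (1/2)^1.4205 ≈ 4.371 nmol/L.
Mosafloxacin has more remaining, at ≈ 4.371 nmol/L.

mosafloxacin, 4.37 nmol/L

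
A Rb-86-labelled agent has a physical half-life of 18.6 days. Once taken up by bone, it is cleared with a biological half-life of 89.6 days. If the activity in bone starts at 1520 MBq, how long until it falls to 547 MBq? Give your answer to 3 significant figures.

1/t_eff = 1/t_phys + 1/t_biol = 1/18.6 + 1/89.6 = 0.064924 per day.
t_eff = 18.6 × 89.6 / (18.6 + 89.6) ≈ 15.403 days.
n = log₂(1520/547) ≈ 1.4745; t = 1.4745 × 15.403 ≈ 22.71 days.

22.7 days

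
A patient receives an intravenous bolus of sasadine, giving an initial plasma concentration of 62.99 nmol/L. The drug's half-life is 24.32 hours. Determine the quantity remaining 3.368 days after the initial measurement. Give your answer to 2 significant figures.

Convert the elapsed time: 3.368 days = 80.832 hours.
Number of half-lives: n = 80.832/24.32 ≈ 3.3237.
Remaining = 62.99 × (1/2)^3.3237 = 62.99 × 0.099878 ≈ 6.2913 nmol/L.

6.3 nmol/L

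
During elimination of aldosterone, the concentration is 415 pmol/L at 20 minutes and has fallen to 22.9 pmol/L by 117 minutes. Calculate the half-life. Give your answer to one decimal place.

23.2 minutes

Over Δt = 117 − 20 = 97 minutes, the level fell by a factor of 415/22.9 ≈ 18.122.
n = log₂(18.122) ≈ 4.1797 half-lives, so t½ = 97/4.1797 ≈ 23.207 minutes.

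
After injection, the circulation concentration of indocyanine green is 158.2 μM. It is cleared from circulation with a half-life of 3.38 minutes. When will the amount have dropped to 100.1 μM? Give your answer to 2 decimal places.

Fraction remaining = 100.1/158.2 ≈ 0.63274.
n = log₂(158.2/100.1) = ln(1.5804)/ln 2 ≈ 0.66031 half-lives.
t = n × t½ = 0.66031 × 3.38 ≈ 2.2318 minutes.

2.23 minutes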